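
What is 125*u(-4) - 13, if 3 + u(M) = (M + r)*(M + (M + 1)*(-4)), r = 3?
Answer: -1388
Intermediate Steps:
u(M) = -3 + (-4 - 3*M)*(3 + M) (u(M) = -3 + (M + 3)*(M + (M + 1)*(-4)) = -3 + (3 + M)*(M + (1 + M)*(-4)) = -3 + (3 + M)*(M + (-4 - 4*M)) = -3 + (3 + M)*(-4 - 3*M) = -3 + (-4 - 3*M)*(3 + M))
125*u(-4) - 13 = 125*(-15 - 13*(-4) - 3*(-4)**2) - 13 = 125*(-15 + 52 - 3*16) - 13 = 125*(-15 + 52 - 48) - 13 = 125*(-11) - 13 = -1375 - 13 = -1388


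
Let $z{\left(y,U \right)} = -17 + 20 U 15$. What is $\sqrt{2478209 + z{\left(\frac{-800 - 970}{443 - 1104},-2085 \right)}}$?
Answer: $2 \sqrt{463173} \approx 1361.1$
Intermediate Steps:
$z{\left(y,U \right)} = -17 + 300 U$
$\sqrt{2478209 + z{\left(\frac{-800 - 970}{443 - 1104},-2085 \right)}} = \sqrt{2478209 + \left(-17 + 300 \left(-2085\right)\right)} = \sqrt{2478209 - 625517} = \sqrt{1852692} = 2 \sqrt{463173}$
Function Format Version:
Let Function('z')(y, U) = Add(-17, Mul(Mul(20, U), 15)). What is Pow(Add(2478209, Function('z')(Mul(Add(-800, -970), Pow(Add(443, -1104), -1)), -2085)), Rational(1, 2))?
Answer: Mul(2, Pow(463173, Rational(1, 2))) ≈ 1361.1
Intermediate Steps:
Function('z')(y, U) = Add(-17, Mul(300, U))
Pow(Add(2478209, Function('z')(Mul(Add(-800, -970), Pow(Add(443, -1104), -1)), -2085)), Rational(1, 2)) = Pow(Add(2478209, Add(-17, Mul(300, -2085))), Rational(1, 2)) = Pow(Add(2478209, Add(-17, -625500)), Rational(1, 2)) = Pow(Add(2478209, -625517), Rational(1, 2)) = Pow(1852692, Rational(1, 2)) = Mul(2, Pow(463173, Rational(1, 2)))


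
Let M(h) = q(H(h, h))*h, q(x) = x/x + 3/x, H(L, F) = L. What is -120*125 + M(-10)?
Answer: -15007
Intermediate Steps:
q(x) = 1 + 3/x
M(h) = 3 + h (M(h) = ((3 + h)/h)*h = 3 + h)
-120*125 + M(-10) = -120*125 + (3 - 10) = -15000 - 7 = -15007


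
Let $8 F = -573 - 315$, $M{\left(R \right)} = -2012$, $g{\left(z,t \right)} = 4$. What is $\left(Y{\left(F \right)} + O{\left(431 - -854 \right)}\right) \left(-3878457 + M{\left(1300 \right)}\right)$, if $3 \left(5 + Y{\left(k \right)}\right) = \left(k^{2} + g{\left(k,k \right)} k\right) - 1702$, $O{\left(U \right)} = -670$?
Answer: $- \frac{31625822350}{3} \approx -1.0542 \cdot 10^{10}$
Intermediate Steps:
$F = -111$ ($F = \frac{-573 - 315}{8} = \frac{1}{8} \left(-888\right) = -111$)
$Y{\left(k \right)} = - \frac{1717}{3} + \frac{k^{2}}{3} + \frac{4 k}{3}$ ($Y{\left(k \right)} = -5 + \frac{\left(k^{2} + 4 k\right) - 1702}{3} = -5 + \frac{-1702 + k^{2} + 4 k}{3} = -5 + \left(- \frac{1702}{3} + \frac{k^{2}}{3} + \frac{4 k}{3}\right) = - \frac{1717}{3} + \frac{k^{2}}{3} + \frac{4 k}{3}$)
$\left(Y{\left(F \right)} + O{\left(431 - -854 \right)}\right) \left(-3878457 + M{\left(1300 \right)}\right) = \left(\left(- \frac{1717}{3} + \frac{\left(-111\right)^{2}}{3} + \frac{4}{3} \left(-111\right)\right) - 670\right) \left(-3878457 - 2012\right) = \left(\left(- \frac{1717}{3} + \frac{1}{3} \cdot 12321 - 148\right) - 670\right) \left(-3880469\right) = \left(\left(- \frac{1717}{3} + 4107 - 148\right) - 670\right) \left(-3880469\right) = \left(\frac{10160}{3} - 670\right) \left(-3880469\right) = \frac{8150}{3} \left(-3880469\right) = - \frac{31625822350}{3}$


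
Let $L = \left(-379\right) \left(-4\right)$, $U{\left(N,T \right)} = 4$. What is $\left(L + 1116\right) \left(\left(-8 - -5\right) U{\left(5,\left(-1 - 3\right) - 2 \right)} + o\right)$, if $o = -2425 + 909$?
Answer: $-4021696$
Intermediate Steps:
$L = 1516$
$o = -1516$
$\left(L + 1116\right) \left(\left(-8 - -5\right) U{\left(5,\left(-1 - 3\right) - 2 \right)} + o\right) = \left(1516 + 1116\right) \left(\left(-8 - -5\right) 4 - 1516\right) = 2632 \left(\left(-8 + 5\right) 4 - 1516\right) = 2632 \left(\left(-3\right) 4 - 1516\right) = 2632 \left(-12 - 1516\right) = 2632 \left(-1528\right) = -4021696$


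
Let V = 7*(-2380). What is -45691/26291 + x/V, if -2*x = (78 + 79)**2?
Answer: -874377261/876016120 ≈ -0.99813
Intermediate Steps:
V = -16660
x = -24649/2 (x = -(78 + 79)**2/2 = -1/2*157**2 = -1/2*24649 = -24649/2 ≈ -12325.)
-45691/26291 + x/V = -45691/26291 - 24649/2/(-16660) = -45691*1/26291 - 24649/2*(-1/16660) = -45691/26291 + 24649/33320 = -874377261/876016120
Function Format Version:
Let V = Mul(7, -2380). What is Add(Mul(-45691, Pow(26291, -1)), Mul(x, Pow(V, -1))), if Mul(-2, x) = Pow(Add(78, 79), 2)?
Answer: Rational(-874377261, 876016120) ≈ -0.99813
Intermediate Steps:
V = -16660
x = Rational(-24649, 2) (x = Mul(Rational(-1, 2), Pow(Add(78, 79), 2)) = Mul(Rational(-1, 2), Pow(157, 2)) = Mul(Rational(-1, 2), 24649) = Rational(-24649, 2) ≈ -12325.)
Add(Mul(-45691, Pow(26291, -1)), Mul(x, Pow(V, -1))) = Add(Mul(-45691, Pow(26291, -1)), Mul(Rational(-24649, 2), Pow(-16660, -1))) = Add(Mul(-45691, Rational(1, 26291)), Mul(Rational(-24649, 2), Rational(-1, 16660))) = Add(Rational(-45691, 26291), Rational(24649, 33320)) = Rational(-874377261, 876016120)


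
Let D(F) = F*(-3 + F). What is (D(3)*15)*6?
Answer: 0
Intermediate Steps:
(D(3)*15)*6 = ((3*(-3 + 3))*15)*6 = ((3*0)*15)*6 = (0*15)*6 = 0*6 = 0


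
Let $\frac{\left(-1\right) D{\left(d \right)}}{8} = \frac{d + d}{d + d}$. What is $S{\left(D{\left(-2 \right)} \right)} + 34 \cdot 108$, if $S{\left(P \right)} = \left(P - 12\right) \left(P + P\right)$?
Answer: $3992$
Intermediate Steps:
$D{\left(d \right)} = -8$ ($D{\left(d \right)} = - 8 \frac{d + d}{d + d} = - 8 \frac{2 d}{2 d} = - 8 \cdot 2 d \frac{1}{2 d} = \left(-8\right) 1 = -8$)
$S{\left(P \right)} = 2 P \left(-12 + P\right)$ ($S{\left(P \right)} = \left(-12 + P\right) 2 P = 2 P \left(-12 + P\right)$)
$S{\left(D{\left(-2 \right)} \right)} + 34 \cdot 108 = 2 \left(-8\right) \left(-12 - 8\right) + 34 \cdot 108 = 2 \left(-8\right) \left(-20\right) + 3672 = 320 + 3672 = 3992$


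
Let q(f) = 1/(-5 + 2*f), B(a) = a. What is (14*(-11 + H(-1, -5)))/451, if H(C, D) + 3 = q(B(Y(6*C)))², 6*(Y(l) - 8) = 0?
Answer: -23702/54571 ≈ -0.43433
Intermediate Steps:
Y(l) = 8 (Y(l) = 8 + (⅙)*0 = 8 + 0 = 8)
H(C, D) = -362/121 (H(C, D) = -3 + (1/(-5 + 2*8))² = -3 + (1/(-5 + 16))² = -3 + (1/11)² = -3 + 1/121 = -362/121)
(14*(-11 + H(-1, -5)))/451 = (14*(-11 - 362/121))/451 = (14*(-1693/121))*(1/451) = -23702/121*1/451 = -23702/54571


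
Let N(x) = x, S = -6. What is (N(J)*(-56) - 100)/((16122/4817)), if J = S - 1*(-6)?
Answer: -240850/8061 ≈ -29.878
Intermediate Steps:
J = 0 (J = -6 - 1*(-6) = -6 + 6 = 0)
(N(J)*(-56) - 100)/((16122/4817)) = (0*(-56) - 100)/((16122/4817)) = (0 - 100)/((16122*(1/4817))) = -100/16122/4817 = -100*4817/16122 = -240850/8061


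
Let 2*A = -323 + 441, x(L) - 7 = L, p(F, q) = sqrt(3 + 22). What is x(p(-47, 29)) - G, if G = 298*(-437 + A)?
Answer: 112656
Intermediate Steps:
p(F, q) = 5 (p(F, q) = sqrt(25) = 5)
x(L) = 7 + L
A = 59 (A = (-323 + 441)/2 = (1/2)*118 = 59)
G = -112644 (G = 298*(-437 + 59) = 298*(-378) = -112644)
x(p(-47, 29)) - G = (7 + 5) - 1*(-112644) = 12 + 112644 = 112656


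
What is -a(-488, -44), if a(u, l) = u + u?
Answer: 976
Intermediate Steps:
a(u, l) = 2*u
-a(-488, -44) = -2*(-488) = -1*(-976) = 976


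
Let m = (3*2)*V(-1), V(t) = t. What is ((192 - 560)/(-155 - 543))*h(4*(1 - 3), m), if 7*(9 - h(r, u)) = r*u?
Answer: 2760/2443 ≈ 1.1298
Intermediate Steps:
m = -6 (m = (3*2)*(-1) = 6*(-1) = -6)
h(r, u) = 9 - r*u/7
((192 - 560)/(-155 - 543))*h(4*(1 - 3), m) = ((192 - 560)/(-155 - 543))*(9 - ⅐*4*(1 - 3)*(-6)) = (-368/(-698))*(9 - ⅐*4*(-2)*(-6)) = (-368*(-1/698))*(9 - ⅐*(-8)*(-6)) = 184*(9 - 48/7)/349 = (184/349)*(15/7) = 2760/2443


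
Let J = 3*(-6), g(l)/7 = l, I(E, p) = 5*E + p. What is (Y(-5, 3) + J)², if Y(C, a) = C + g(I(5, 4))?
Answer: 32400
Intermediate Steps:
I(E, p) = p + 5*E
g(l) = 7*l
Y(C, a) = 203 + C (Y(C, a) = C + 7*(4 + 5*5) = C + 7*(4 + 25) = C + 7*29 = C + 203 = 203 + C)
J = -18
(Y(-5, 3) + J)² = ((203 - 5) - 18)² = (198 - 18)² = 180² = 32400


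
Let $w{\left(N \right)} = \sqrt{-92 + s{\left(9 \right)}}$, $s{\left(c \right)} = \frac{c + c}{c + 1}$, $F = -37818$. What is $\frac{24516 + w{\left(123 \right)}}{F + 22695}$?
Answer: $- \frac{8172}{5041} - \frac{i \sqrt{2255}}{75615} \approx -1.6211 - 0.00062801 i$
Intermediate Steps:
$s{\left(c \right)} = \frac{2 c}{1 + c}$
$w{\left(N \right)} = \frac{i \sqrt{2255}}{5}$ ($w{\left(N \right)} = \sqrt{-92 + 2 \cdot 9 \frac{1}{1 + 9}} = \sqrt{-92 + 2 \cdot 9 \cdot \frac{1}{10}} = \sqrt{-92 + \frac{9}{5}} = \sqrt{- \frac{451}{5}} = \frac{i \sqrt{2255}}{5}$)
$\frac{24516 + w{\left(123 \right)}}{F + 22695} = \frac{24516 + \frac{i \sqrt{2255}}{5}}{-37818 + 22695} = \frac{24516 + \frac{i \sqrt{2255}}{5}}{-15123} = \left(24516 + \frac{i \sqrt{2255}}{5}\right) \left(- \frac{1}{15123}\right) = - \frac{8172}{5041} - \frac{i \sqrt{2255}}{75615}$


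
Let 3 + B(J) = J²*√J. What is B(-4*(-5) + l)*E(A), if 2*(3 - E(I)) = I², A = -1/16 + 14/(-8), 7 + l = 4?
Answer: -2085/512 + 200855*√17/512 ≈ 1613.4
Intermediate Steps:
l = -3 (l = -7 + 4 = -3)
A = -29/16 (A = -1*1/16 + 14*(-⅛) = -1/16 - 7/4 = -29/16 ≈ -1.8125)
E(I) = 3 - I²/2
B(J) = -3 + J^(5/2) (B(J) = -3 + J²*√J = -3 + J^(5/2))
B(-4*(-5) + l)*E(A) = (-3 + (-4*(-5) - 3)^(5/2))*(3 - (-29/16)²/2) = (-3 + (20 - 3)^(5/2))*(3 - ½*841/256) = (-3 + 17^(5/2))*(3 - 841/512) = (-3 + 289*√17)*(695/512) = -2085/512 + 200855*√17/512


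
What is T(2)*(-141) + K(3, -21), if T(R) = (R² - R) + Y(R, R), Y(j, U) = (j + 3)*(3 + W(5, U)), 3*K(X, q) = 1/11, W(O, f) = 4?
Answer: -172160/33 ≈ -5217.0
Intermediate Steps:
K(X, q) = 1/33 (K(X, q) = (⅓)/11 = (⅓)*(1/11) = 1/33)
Y(j, U) = 21 + 7*j (Y(j, U) = (j + 3)*(3 + 4) = (3 + j)*7 = 21 + 7*j)
T(R) = 21 + R² + 6*R (T(R) = (R² - R) + (21 + 7*R) = 21 + R² + 6*R)
T(2)*(-141) + K(3, -21) = (21 + 2² + 6*2)*(-141) + 1/33 = (21 + 4 + 12)*(-141) + 1/33 = 37*(-141) + 1/33 = -5217 + 1/33 = -172160/33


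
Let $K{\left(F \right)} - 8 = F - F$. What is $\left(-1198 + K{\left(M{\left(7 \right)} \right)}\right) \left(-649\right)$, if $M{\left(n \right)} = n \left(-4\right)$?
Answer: $772310$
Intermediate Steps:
$M{\left(n \right)} = - 4 n$
$K{\left(F \right)} = 8$ ($K{\left(F \right)} = 8 + \left(F - F\right) = 8 + 0 = 8$)
$\left(-1198 + K{\left(M{\left(7 \right)} \right)}\right) \left(-649\right) = \left(-1198 + 8\right) \left(-649\right) = \left(-1190\right) \left(-649\right) = 772310$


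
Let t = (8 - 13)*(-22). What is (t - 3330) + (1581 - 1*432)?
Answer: -2071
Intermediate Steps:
t = 110 (t = -5*(-22) = 110)
(t - 3330) + (1581 - 1*432) = (110 - 3330) + (1581 - 1*432) = -3220 + (1581 - 432) = -3220 + 1149 = -2071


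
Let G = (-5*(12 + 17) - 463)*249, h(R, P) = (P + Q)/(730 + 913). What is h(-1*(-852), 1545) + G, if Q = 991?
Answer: -248734520/1643 ≈ -1.5139e+5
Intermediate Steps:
h(R, P) = 991/1643 + P/1643 (h(R, P) = (P + 991)/(730 + 913) = (991 + P)/1643 = (991 + P)*(1/1643) = 991/1643 + P/1643)
G = -151392 (G = (-5*29 - 463)*249 = (-145 - 463)*249 = -608*249 = -151392)
h(-1*(-852), 1545) + G = (991/1643 + (1/1643)*1545) - 151392 = (991/1643 + 1545/1643) - 151392 = 2536/1643 - 151392 = -248734520/1643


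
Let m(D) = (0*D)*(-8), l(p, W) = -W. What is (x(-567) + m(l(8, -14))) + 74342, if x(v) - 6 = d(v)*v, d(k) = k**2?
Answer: -182209915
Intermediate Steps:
x(v) = 6 + v**3 (x(v) = 6 + v**2*v = 6 + v**3)
m(D) = 0 (m(D) = 0*(-8) = 0)
(x(-567) + m(l(8, -14))) + 74342 = ((6 + (-567)**3) + 0) + 74342 = ((6 - 182284263) + 0) + 74342 = (-182284257 + 0) + 74342 = -182284257 + 74342 = -182209915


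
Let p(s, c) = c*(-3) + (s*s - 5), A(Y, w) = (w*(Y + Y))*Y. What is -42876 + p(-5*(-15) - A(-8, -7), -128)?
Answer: 900344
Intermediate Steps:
A(Y, w) = 2*w*Y² (A(Y, w) = (w*(2*Y))*Y = (2*Y*w)*Y = 2*w*Y²)
p(s, c) = -5 + s² - 3*c (p(s, c) = -3*c + (s² - 5) = -3*c + (-5 + s²) = -5 + s² - 3*c)
-42876 + p(-5*(-15) - A(-8, -7), -128) = -42876 + (-5 + (-5*(-15) - 2*(-7)*(-8)²)² - 3*(-128)) = -42876 + (-5 + (75 - 2*(-7)*64)² + 384) = -42876 + (-5 + (75 - 1*(-896))² + 384) = -42876 + (-5 + (75 + 896)² + 384) = -42876 + (-5 + 971² + 384) = -42876 + (-5 + 942841 + 384) = -42876 + 943220 = 900344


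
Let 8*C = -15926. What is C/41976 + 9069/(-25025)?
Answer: -156545041/381981600 ≈ -0.40982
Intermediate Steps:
C = -7963/4 (C = (1/8)*(-15926) = -7963/4 ≈ -1990.8)
C/41976 + 9069/(-25025) = -7963/4/41976 + 9069/(-25025) = -7963/4*1/41976 + 9069*(-1/25025) = -7963/167904 - 9069/25025 = -156545041/381981600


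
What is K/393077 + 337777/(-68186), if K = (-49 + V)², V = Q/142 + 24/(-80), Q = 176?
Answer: -33425578637754453/6755531894560100 ≈ -4.9479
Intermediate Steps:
V = 667/710 (V = 176/142 + 24/(-80) = 176*(1/142) + 24*(-1/80) = 88/71 - 3/10 = 667/710 ≈ 0.93944)
K = 1164379129/504100 (K = (-49 + 667/710)² = (-34123/710)² = 1164379129/504100 ≈ 2309.8)
K/393077 + 337777/(-68186) = (1164379129/504100)/393077 + 337777/(-68186) = (1164379129/504100)*(1/393077) + 337777*(-1/68186) = 1164379129/198150115700 - 337777/68186 = -33425578637754453/6755531894560100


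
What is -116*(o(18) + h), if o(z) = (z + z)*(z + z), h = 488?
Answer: -206944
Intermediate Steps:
o(z) = 4*z**2 (o(z) = (2*z)*(2*z) = 4*z**2)
-116*(o(18) + h) = -116*(4*18**2 + 488) = -116*(4*324 + 488) = -116*(1296 + 488) = -116*1784 = -206944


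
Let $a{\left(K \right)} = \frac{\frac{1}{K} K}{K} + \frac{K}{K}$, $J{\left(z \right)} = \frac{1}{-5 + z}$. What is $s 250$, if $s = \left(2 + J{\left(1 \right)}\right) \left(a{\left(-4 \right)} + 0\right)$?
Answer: $\frac{2625}{8} \approx 328.13$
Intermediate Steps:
$a{\left(K \right)} = 1 + \frac{1}{K}$ ($a{\left(K \right)} = 1 \frac{1}{K} + 1 = \frac{1}{K} + 1 = 1 + \frac{1}{K}$)
$s = \frac{21}{16}$ ($s = \left(2 + \frac{1}{-5 + 1}\right) \left(\frac{1 - 4}{-4} + 0\right) = \left(2 + \frac{1}{-4}\right) \left(\left(- \frac{1}{4}\right) \left(-3\right) + 0\right) = \left(2 - \frac{1}{4}\right) \left(\frac{3}{4} + 0\right) = \frac{7}{4} \cdot \frac{3}{4} = \frac{21}{16} \approx 1.3125$)
$s 250 = \frac{21}{16} \cdot 250 = \frac{2625}{8}$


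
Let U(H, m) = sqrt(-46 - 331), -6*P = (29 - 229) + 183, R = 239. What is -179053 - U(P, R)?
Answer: -179053 - I*sqrt(377) ≈ -1.7905e+5 - 19.416*I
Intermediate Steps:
P = 17/6 (P = -((29 - 229) + 183)/6 = -(-200 + 183)/6 = -1/6*(-17) = 17/6 ≈ 2.8333)
U(H, m) = I*sqrt(377) (U(H, m) = sqrt(-377) = I*sqrt(377))
-179053 - U(P, R) = -179053 - I*sqrt(377)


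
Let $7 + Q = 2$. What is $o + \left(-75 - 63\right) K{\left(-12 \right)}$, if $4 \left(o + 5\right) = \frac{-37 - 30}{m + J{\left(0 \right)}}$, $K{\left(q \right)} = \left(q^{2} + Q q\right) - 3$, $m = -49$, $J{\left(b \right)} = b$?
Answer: $- \frac{5437561}{196} \approx -27743.0$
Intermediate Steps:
$Q = -5$ ($Q = -7 + 2 = -5$)
$K{\left(q \right)} = -3 + q^{2} - 5 q$ ($K{\left(q \right)} = \left(q^{2} - 5 q\right) - 3 = -3 + q^{2} - 5 q$)
$o = - \frac{913}{196}$ ($o = -5 + \frac{\left(-37 - 30\right) \frac{1}{-49 + 0}}{4} = -5 + \frac{\left(-67\right) \frac{1}{-49}}{4} = -5 + \frac{\left(-67\right) \left(- \frac{1}{49}\right)}{4} = -5 + \frac{1}{4} \cdot \frac{67}{49} = -5 + \frac{67}{196} = - \frac{913}{196} \approx -4.6582$)
$o + \left(-75 - 63\right) K{\left(-12 \right)} = - \frac{913}{196} + \left(-75 - 63\right) \left(-3 + \left(-12\right)^{2} - -60\right) = - \frac{913}{196} - 138 \left(-3 + 144 + 60\right) = - \frac{913}{196} - 27738 = - \frac{5437561}{196}$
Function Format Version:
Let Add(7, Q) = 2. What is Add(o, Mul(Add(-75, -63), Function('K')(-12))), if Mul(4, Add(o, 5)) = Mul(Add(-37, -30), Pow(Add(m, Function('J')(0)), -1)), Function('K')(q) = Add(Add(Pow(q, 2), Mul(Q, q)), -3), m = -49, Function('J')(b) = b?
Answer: Rational(-5437561, 196) ≈ -27743.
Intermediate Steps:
Q = -5 (Q = Add(-7, 2) = -5)
Function('K')(q) = Add(-3, Pow(q, 2), Mul(-5, q)) (Function('K')(q) = Add(Add(Pow(q, 2), Mul(-5, q)), -3) = Add(-3, Pow(q, 2), Mul(-5, q)))
o = Rational(-913, 196) (o = Add(-5, Mul(Rational(1, 4), Mul(Add(-37, -30), Pow(Add(-49, 0), -1)))) = Add(-5, Mul(Rational(1, 4), Mul(-67, Pow(-49, -1)))) = Add(-5, Mul(Rational(1, 4), Mul(-67, Rational(-1, 49)))) = Add(-5, Mul(Rational(1, 4), Rational(67, 49))) = Add(-5, Rational(67, 196)) = Rational(-913, 196) ≈ -4.6582)
Add(o, Mul(Add(-75, -63), Function('K')(-12))) = Add(Rational(-913, 196), Mul(Add(-75, -63), Add(-3, Pow(-12, 2), Mul(-5, -12)))) = Add(Rational(-913, 196), Mul(-138, Add(-3, 144, 60))) = Add(Rational(-913, 196), Mul(-138, 201)) = Add(Rational(-913, 196), -27738) = Rational(-5437561, 196)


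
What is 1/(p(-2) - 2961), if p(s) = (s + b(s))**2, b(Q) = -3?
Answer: -1/2936 ≈ -0.00034060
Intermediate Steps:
p(s) = (-3 + s)**2 (p(s) = (s - 3)**2 = (-3 + s)**2)
1/(p(-2) - 2961) = 1/((-3 - 2)**2 - 2961) = 1/((-5)**2 - 2961) = 1/(25 - 2961) = 1/(-2936) = -1/2936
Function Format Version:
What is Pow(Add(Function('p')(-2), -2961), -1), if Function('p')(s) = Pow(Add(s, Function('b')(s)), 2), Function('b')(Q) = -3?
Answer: Rational(-1, 2936) ≈ -0.00034060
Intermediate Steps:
Function('p')(s) = Pow(Add(-3, s), 2) (Function('p')(s) = Pow(Add(s, -3), 2) = Pow(Add(-3, s), 2))
Pow(Add(Function('p')(-2), -2961), -1) = Pow(Add(Pow(Add(-3, -2), 2), -2961), -1) = Pow(Add(Pow(-5, 2), -2961), -1) = Pow(Add(25, -2961), -1) = Pow(-2936, -1) = Rational(-1, 2936)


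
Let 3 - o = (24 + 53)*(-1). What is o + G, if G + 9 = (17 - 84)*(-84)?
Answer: 5699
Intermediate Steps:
o = 80 (o = 3 - (24 + 53)*(-1) = 3 - 77*(-1) = 3 - 1*(-77) = 3 + 77 = 80)
G = 5619 (G = -9 + (17 - 84)*(-84) = -9 - 67*(-84) = -9 + 5628 = 5619)
o + G = 80 + 5619 = 5699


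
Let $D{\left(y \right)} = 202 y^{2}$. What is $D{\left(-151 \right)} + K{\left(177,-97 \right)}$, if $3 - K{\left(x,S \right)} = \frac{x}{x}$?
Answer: $4605804$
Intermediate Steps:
$K{\left(x,S \right)} = 2$ ($K{\left(x,S \right)} = 3 - \frac{x}{x} = 3 - 1 = 2$)
$D{\left(-151 \right)} + K{\left(177,-97 \right)} = 202 \left(-151\right)^{2} + 2 = 202 \cdot 22801 + 2 = 4605802 + 2 = 4605804$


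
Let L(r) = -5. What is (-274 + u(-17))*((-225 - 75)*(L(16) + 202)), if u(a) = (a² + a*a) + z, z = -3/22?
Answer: -197541750/11 ≈ -1.7958e+7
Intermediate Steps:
z = -3/22 (z = -3*1/22 = -3/22 ≈ -0.13636)
u(a) = -3/22 + 2*a² (u(a) = (a² + a*a) - 3/22 = (a² + a²) - 3/22 = 2*a² - 3/22 = -3/22 + 2*a²)
(-274 + u(-17))*((-225 - 75)*(L(16) + 202)) = (-274 + (-3/22 + 2*(-17)²))*((-225 - 75)*(-5 + 202)) = (-274 + (-3/22 + 2*289))*(-300*197) = (-274 + (-3/22 + 578))*(-59100) = (-274 + 12713/22)*(-59100) = (6685/22)*(-59100) = -197541750/11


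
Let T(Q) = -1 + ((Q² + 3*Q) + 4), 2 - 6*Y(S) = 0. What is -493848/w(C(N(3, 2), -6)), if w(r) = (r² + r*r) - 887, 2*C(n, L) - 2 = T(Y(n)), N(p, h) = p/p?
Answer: 80003376/140669 ≈ 568.74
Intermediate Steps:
Y(S) = ⅓ (Y(S) = ⅓ - ⅙*0 = ⅓ + 0 = ⅓)
N(p, h) = 1
T(Q) = 3 + Q² + 3*Q (T(Q) = -1 + (4 + Q² + 3*Q) = 3 + Q² + 3*Q)
C(n, L) = 55/18 (C(n, L) = 1 + (3 + (⅓)² + 3*(⅓))/2 = 1 + (3 + ⅑ + 1)/2 = 1 + (½)*(37/9) = 1 + 37/18 = 55/18)
w(r) = -887 + 2*r² (w(r) = (r² + r²) - 887 = 2*r² - 887 = -887 + 2*r²)
-493848/w(C(N(3, 2), -6)) = -493848/(-887 + 2*(55/18)²) = -493848/(-887 + 2*(3025/324)) = -493848/(-887 + 3025/162) = -493848/(-140669/162) = -493848*(-162/140669) = 80003376/140669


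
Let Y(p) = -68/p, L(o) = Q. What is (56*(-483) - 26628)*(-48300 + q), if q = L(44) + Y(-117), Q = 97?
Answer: 33635069412/13 ≈ 2.5873e+9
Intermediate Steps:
L(o) = 97
q = 11417/117 (q = 97 - 68/(-117) = 97 - 68*(-1/117) = 97 + 68/117 = 11417/117 ≈ 97.581)
(56*(-483) - 26628)*(-48300 + q) = (56*(-483) - 26628)*(-48300 + 11417/117) = (-27048 - 26628)*(-5639683/117) = -53676*(-5639683/117) = 33635069412/13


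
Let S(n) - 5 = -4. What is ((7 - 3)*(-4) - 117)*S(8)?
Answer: -133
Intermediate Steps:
S(n) = 1 (S(n) = 5 - 4 = 1)
((7 - 3)*(-4) - 117)*S(8) = ((7 - 3)*(-4) - 117)*1 = (4*(-4) - 117)*1 = (-16 - 117)*1 = -133*1 = -133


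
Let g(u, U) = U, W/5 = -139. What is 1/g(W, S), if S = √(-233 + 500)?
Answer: √267/267 ≈ 0.061199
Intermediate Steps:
W = -695 (W = 5*(-139) = -695)
S = √267 ≈ 16.340
1/g(W, S) = 1/(√267) = √267/267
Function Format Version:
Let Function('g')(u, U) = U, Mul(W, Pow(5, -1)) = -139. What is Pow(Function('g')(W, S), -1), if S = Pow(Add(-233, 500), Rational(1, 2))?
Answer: Mul(Rational(1, 267), Pow(267, Rational(1, 2))) ≈ 0.061199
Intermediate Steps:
W = -695 (W = Mul(5, -139) = -695)
S = Pow(267, Rational(1, 2)) ≈ 16.340
Pow(Function('g')(W, S), -1) = Pow(Pow(267, Rational(1, 2)), -1) = Mul(Rational(1, 267), Pow(267, Rational(1, 2)))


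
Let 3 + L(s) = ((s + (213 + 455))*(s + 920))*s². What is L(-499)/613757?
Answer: 17716172146/613757 ≈ 28865.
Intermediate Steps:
L(s) = -3 + s²*(668 + s)*(920 + s) (L(s) = -3 + ((s + (213 + 455))*(s + 920))*s² = -3 + ((s + 668)*(920 + s))*s² = -3 + ((668 + s)*(920 + s))*s² = -3 + s²*(668 + s)*(920 + s))
L(-499)/613757 = (-3 + (-499)⁴ + 1588*(-499)³ + 614560*(-499)²)/613757 = (-3 + 62001498001 + 1588*(-124251499) + 614560*249001)*(1/613757) = (-3 + 62001498001 - 197311380412 + 153026054560)*(1/613757) = 17716172146*(1/613757) = 17716172146/613757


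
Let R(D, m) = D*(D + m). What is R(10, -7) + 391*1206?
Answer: 471576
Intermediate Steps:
R(10, -7) + 391*1206 = 10*(10 - 7) + 391*1206 = 10*3 + 471546 = 30 + 471546 = 471576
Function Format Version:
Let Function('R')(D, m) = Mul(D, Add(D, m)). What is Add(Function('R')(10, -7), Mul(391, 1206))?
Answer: 471576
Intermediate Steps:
Add(Function('R')(10, -7), Mul(391, 1206)) = Add(Mul(10, Add(10, -7)), Mul(391, 1206)) = Add(Mul(10, 3), 471546) = Add(30, 471546) = 471576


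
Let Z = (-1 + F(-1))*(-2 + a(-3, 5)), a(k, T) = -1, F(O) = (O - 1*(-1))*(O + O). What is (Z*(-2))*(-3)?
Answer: 18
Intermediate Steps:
F(O) = 2*O*(1 + O) (F(O) = (O + 1)*(2*O) = (1 + O)*(2*O) = 2*O*(1 + O))
Z = 3 (Z = (-1 + 2*(-1)*(1 - 1))*(-2 - 1) = (-1 + 2*(-1)*0)*(-3) = (-1 + 0)*(-3) = -1*(-3) = 3)
(Z*(-2))*(-3) = (3*(-2))*(-3) = -6*(-3) = 18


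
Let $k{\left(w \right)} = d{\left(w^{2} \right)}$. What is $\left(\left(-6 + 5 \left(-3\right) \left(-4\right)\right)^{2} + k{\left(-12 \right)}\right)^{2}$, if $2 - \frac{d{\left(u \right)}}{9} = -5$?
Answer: $8874441$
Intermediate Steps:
$d{\left(u \right)} = 63$ ($d{\left(u \right)} = 18 - -45 = 18 + 45 = 63$)
$k{\left(w \right)} = 63$
$\left(\left(-6 + 5 \left(-3\right) \left(-4\right)\right)^{2} + k{\left(-12 \right)}\right)^{2} = \left(\left(-6 + 5 \left(-3\right) \left(-4\right)\right)^{2} + 63\right)^{2} = \left(\left(-6 - -60\right)^{2} + 63\right)^{2} = \left(\left(-6 + 60\right)^{2} + 63\right)^{2} = \left(54^{2} + 63\right)^{2} = \left(2916 + 63\right)^{2} = 2979^{2} = 8874441$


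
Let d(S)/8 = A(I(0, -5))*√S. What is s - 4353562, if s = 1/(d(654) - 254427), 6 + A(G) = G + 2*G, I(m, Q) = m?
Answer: -93937665670257911/21577197171 + 16*√654/21577197171 ≈ -4.3536e+6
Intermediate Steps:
A(G) = -6 + 3*G (A(G) = -6 + (G + 2*G) = -6 + 3*G)
d(S) = -48*√S (d(S) = 8*((-6 + 3*0)*√S) = 8*((-6 + 0)*√S) = 8*(-6*√S) = -48*√S)
s = 1/(-254427 - 48*√654) (s = 1/(-48*√654 - 254427) = 1/(-254427 - 48*√654) ≈ -3.9115e-6)
s - 4353562 = (-84809/21577197171 + 16*√654/21577197171) - 4353562 = -93937665670257911/21577197171 + 16*√654/21577197171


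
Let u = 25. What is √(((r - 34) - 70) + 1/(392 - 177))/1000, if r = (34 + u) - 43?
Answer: I*√4067585/215000 ≈ 0.0093806*I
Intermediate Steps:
r = 16 (r = (34 + 25) - 43 = 59 - 43 = 16)
√(((r - 34) - 70) + 1/(392 - 177))/1000 = √(((16 - 34) - 70) + 1/(392 - 177))/1000 = √((-18 - 70) + 1/215)*(1/1000) = √(-88 + 1/215)*(1/1000) = √(-18919/215)*(1/1000) = (I*√4067585/215)*(1/1000) = I*√4067585/215000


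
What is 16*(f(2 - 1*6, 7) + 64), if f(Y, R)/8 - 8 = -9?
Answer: 896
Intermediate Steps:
f(Y, R) = -8 (f(Y, R) = 64 + 8*(-9) = 64 - 72 = -8)
16*(f(2 - 1*6, 7) + 64) = 16*(-8 + 64) = 16*56 = 896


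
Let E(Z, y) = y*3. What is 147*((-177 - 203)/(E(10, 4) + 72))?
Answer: -665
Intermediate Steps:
E(Z, y) = 3*y
147*((-177 - 203)/(E(10, 4) + 72)) = 147*((-177 - 203)/(3*4 + 72)) = 147*(-380/(12 + 72)) = 147*(-380/84) = 147*(-380*1/84) = 147*(-95/21) = -665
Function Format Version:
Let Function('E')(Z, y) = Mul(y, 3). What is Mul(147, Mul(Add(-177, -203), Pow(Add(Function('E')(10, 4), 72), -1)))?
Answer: -665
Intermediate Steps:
Function('E')(Z, y) = Mul(3, y)
Mul(147, Mul(Add(-177, -203), Pow(Add(Function('E')(10, 4), 72), -1))) = Mul(147, Mul(Add(-177, -203), Pow(Add(Mul(3, 4), 72), -1))) = Mul(147, Mul(-380, Pow(Add(12, 72), -1))) = Mul(147, Mul(-380, Pow(84, -1))) = Mul(147, Mul(-380, Rational(1, 84))) = Mul(147, Rational(-95, 21)) = -665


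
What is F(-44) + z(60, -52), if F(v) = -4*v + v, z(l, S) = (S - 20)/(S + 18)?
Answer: 2280/17 ≈ 134.12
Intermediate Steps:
z(l, S) = (-20 + S)/(18 + S)
F(v) = -3*v
F(-44) + z(60, -52) = -3*(-44) + (-20 - 52)/(18 - 52) = 132 - 72/(-34) = 132 - 1/34*(-72) = 132 + 36/17 = 2280/17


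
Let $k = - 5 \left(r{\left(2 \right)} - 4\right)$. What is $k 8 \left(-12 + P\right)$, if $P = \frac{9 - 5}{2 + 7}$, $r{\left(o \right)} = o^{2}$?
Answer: $0$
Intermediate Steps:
$k = 0$ ($k = - 5 \left(2^{2} - 4\right) = - 5 \left(4 - 4\right) = \left(-5\right) 0 = 0$)
$P = \frac{4}{9} \approx 0.44444$
$k 8 \left(-12 + P\right) = 0 \cdot 8 \left(-12 + \frac{4}{9}\right) = 0 \left(- \frac{104}{9}\right) = 0$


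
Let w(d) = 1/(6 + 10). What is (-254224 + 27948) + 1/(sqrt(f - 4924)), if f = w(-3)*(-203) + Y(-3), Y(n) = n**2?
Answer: -226276 - 4*I*sqrt(78843)/78843 ≈ -2.2628e+5 - 0.014246*I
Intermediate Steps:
w(d) = 1/16
f = -59/16 (f = (1/16)*(-203) + (-3)**2 = -203/16 + 9 = -59/16 ≈ -3.6875)
(-254224 + 27948) + 1/(sqrt(f - 4924)) = (-254224 + 27948) + 1/(sqrt(-59/16 - 4924)) = -226276 + 1/(sqrt(-78843/16)) = -226276 + 1/(I*sqrt(78843)/4) = -226276 - 4*I*sqrt(78843)/78843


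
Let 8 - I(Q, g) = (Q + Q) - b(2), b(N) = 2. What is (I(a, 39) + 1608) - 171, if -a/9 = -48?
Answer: 583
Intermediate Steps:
a = 432 (a = -9*(-48) = 432)
I(Q, g) = 10 - 2*Q (I(Q, g) = 8 - ((Q + Q) - 1*2) = 8 - (2*Q - 2) = 8 - (-2 + 2*Q) = 8 + (2 - 2*Q) = 10 - 2*Q)
(I(a, 39) + 1608) - 171 = ((10 - 2*432) + 1608) - 171 = ((10 - 864) + 1608) - 171 = (-854 + 1608) - 171 = 754 - 171 = 583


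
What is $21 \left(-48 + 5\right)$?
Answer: $-903$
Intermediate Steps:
$21 \left(-48 + 5\right) = 21 \left(-43\right) = -903$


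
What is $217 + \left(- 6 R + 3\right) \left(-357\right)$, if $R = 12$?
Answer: $24850$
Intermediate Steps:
$217 + \left(- 6 R + 3\right) \left(-357\right) = 217 + \left(\left(-6\right) 12 + 3\right) \left(-357\right) = 217 + \left(-72 + 3\right) \left(-357\right) = 217 - -24633 = 217 + 24633 = 24850$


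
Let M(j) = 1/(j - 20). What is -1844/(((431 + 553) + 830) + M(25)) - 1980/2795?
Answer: -8746096/5070689 ≈ -1.7248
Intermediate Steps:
M(j) = 1/(-20 + j)
-1844/(((431 + 553) + 830) + M(25)) - 1980/2795 = -1844/(((431 + 553) + 830) + 1/(-20 + 25)) - 1980/2795 = -1844/((984 + 830) + 1/5) - 1980*1/2795 = -1844/(1814 + ⅕) - 396/559 = -1844/9071/5 - 396/559 = -1844*5/9071 - 396/559 = -9220/9071 - 396/559 = -8746096/5070689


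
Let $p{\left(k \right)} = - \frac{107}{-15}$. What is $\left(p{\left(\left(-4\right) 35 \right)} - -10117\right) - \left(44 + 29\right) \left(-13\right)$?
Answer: $\frac{166097}{15} \approx 11073.0$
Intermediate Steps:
$p{\left(k \right)} = \frac{107}{15}$ ($p{\left(k \right)} = \left(-107\right) \left(- \frac{1}{15}\right) = \frac{107}{15}$)
$\left(p{\left(\left(-4\right) 35 \right)} - -10117\right) - \left(44 + 29\right) \left(-13\right) = \left(\frac{107}{15} - -10117\right) - \left(44 + 29\right) \left(-13\right) = \left(\frac{107}{15} + 10117\right) - 73 \left(-13\right) = \frac{151862}{15} - -949 = \frac{151862}{15} + 949 = \frac{166097}{15}$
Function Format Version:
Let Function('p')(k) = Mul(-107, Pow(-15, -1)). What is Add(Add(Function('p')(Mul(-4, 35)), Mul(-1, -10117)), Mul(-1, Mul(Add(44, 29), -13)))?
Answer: Rational(166097, 15) ≈ 11073.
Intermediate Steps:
Function('p')(k) = Rational(107, 15) (Function('p')(k) = Mul(-107, Rational(-1, 15)) = Rational(107, 15))
Add(Add(Function('p')(Mul(-4, 35)), Mul(-1, -10117)), Mul(-1, Mul(Add(44, 29), -13))) = Add(Add(Rational(107, 15), Mul(-1, -10117)), Mul(-1, Mul(Add(44, 29), -13))) = Add(Add(Rational(107, 15), 10117), Mul(-1, Mul(73, -13))) = Add(Rational(151862, 15), Mul(-1, -949)) = Add(Rational(151862, 15), 949) = Rational(166097, 15)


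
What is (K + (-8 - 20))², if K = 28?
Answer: 0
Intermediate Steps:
(K + (-8 - 20))² = (28 + (-8 - 20))² = (28 - 28)² = 0² = 0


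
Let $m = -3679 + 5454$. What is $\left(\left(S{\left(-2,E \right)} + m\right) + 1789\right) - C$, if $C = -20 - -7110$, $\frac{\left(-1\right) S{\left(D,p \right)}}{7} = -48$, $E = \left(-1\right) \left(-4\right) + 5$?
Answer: $-3190$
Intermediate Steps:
$m = 1775$
$E = 9$ ($E = 4 + 5 = 9$)
$S{\left(D,p \right)} = 336$ ($S{\left(D,p \right)} = \left(-7\right) \left(-48\right) = 336$)
$C = 7090$ ($C = -20 + 7110 = 7090$)
$\left(\left(S{\left(-2,E \right)} + m\right) + 1789\right) - C = \left(\left(336 + 1775\right) + 1789\right) - 7090 = \left(2111 + 1789\right) - 7090 = 3900 - 7090 = -3190$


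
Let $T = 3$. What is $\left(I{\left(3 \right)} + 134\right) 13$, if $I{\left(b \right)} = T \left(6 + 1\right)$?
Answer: $2015$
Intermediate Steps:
$I{\left(b \right)} = 21$ ($I{\left(b \right)} = 3 \left(6 + 1\right) = 3 \cdot 7 = 21$)
$\left(I{\left(3 \right)} + 134\right) 13 = \left(21 + 134\right) 13 = 155 \cdot 13 = 2015$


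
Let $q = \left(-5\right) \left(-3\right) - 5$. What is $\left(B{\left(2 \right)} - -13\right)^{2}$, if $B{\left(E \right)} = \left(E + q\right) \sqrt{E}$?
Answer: $457 + 312 \sqrt{2} \approx 898.23$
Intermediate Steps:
$q = 10$ ($q = 15 - 5 = 10$)
$B{\left(E \right)} = \sqrt{E} \left(10 + E\right)$ ($B{\left(E \right)} = \left(E + 10\right) \sqrt{E} = \left(10 + E\right) \sqrt{E} = \sqrt{E} \left(10 + E\right)$)
$\left(B{\left(2 \right)} - -13\right)^{2} = \left(\sqrt{2} \left(10 + 2\right) - -13\right)^{2} = \left(\sqrt{2} \cdot 12 + 13\right)^{2} = \left(12 \sqrt{2} + 13\right)^{2} = \left(13 + 12 \sqrt{2}\right)^{2}$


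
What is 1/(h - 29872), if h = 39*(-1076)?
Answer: -1/71836 ≈ -1.3921e-5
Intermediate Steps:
h = -41964
1/(h - 29872) = 1/(-41964 - 29872) = 1/(-71836) = -1/71836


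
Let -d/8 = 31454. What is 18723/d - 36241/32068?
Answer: -2429951119/2017333744 ≈ -1.2045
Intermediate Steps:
d = -251632 (d = -8*31454 = -251632)
18723/d - 36241/32068 = 18723/(-251632) - 36241/32068 = 18723*(-1/251632) - 36241*1/32068 = -18723/251632 - 36241/32068 = -2429951119/2017333744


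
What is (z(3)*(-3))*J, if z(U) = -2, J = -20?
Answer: -120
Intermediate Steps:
(z(3)*(-3))*J = -2*(-3)*(-20) = 6*(-20) = -120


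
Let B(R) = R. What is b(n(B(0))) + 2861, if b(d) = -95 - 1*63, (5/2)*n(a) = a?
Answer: 2703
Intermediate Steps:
n(a) = 2*a/5
b(d) = -158 (b(d) = -95 - 63 = -158)
b(n(B(0))) + 2861 = -158 + 2861 = 2703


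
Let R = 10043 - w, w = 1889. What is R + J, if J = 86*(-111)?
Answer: -1392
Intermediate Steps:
J = -9546
R = 8154 (R = 10043 - 1*1889 = 10043 - 1889 = 8154)
R + J = 8154 - 9546 = -1392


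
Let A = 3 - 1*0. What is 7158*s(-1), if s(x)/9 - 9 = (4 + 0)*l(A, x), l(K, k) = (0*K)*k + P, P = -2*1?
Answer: 64422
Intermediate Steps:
P = -2
A = 3 (A = 3 + 0 = 3)
l(K, k) = -2 (l(K, k) = (0*K)*k - 2 = 0*k - 2 = 0 - 2 = -2)
s(x) = 9 (s(x) = 81 + 9*((4 + 0)*(-2)) = 81 + 9*(4*(-2)) = 81 + 9*(-8) = 81 - 72 = 9)
7158*s(-1) = 7158*9 = 64422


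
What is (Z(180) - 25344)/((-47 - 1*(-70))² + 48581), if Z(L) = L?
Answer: -4194/8185 ≈ -0.51240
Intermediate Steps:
(Z(180) - 25344)/((-47 - 1*(-70))² + 48581) = (180 - 25344)/((-47 - 1*(-70))² + 48581) = -25164/((-47 + 70)² + 48581) = -25164/(23² + 48581) = -25164/(529 + 48581) = -25164/49110 = -25164*1/49110 = -4194/8185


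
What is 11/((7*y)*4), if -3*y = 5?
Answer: -33/140 ≈ -0.23571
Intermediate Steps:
y = -5/3 (y = -⅓*5 = -5/3 ≈ -1.6667)
11/((7*y)*4) = 11/((7*(-5/3))*4) = 11/(-35/3*4) = 11/(-140/3) = -3/140*11 = -33/140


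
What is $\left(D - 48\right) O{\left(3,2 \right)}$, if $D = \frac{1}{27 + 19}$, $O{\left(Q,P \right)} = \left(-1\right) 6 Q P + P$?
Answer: $\frac{37519}{23} \approx 1631.3$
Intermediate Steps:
$O{\left(Q,P \right)} = P - 6 P Q$ ($O{\left(Q,P \right)} = - 6 Q P + P = - 6 P Q + P = P - 6 P Q$)
$D = \frac{1}{46} \approx 0.021739$
$\left(D - 48\right) O{\left(3,2 \right)} = \left(\frac{1}{46} - 48\right) 2 \left(1 - 18\right) = - \frac{2207 \cdot 2 \left(1 - 18\right)}{46} = - \frac{2207 \cdot 2 \left(-17\right)}{46} = \left(- \frac{2207}{46}\right) \left(-34\right) = \frac{37519}{23}$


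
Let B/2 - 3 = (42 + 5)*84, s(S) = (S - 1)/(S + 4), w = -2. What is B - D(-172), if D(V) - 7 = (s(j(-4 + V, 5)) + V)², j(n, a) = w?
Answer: -88829/4 ≈ -22207.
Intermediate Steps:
j(n, a) = -2
s(S) = (-1 + S)/(4 + S)
B = 7902 (B = 6 + 2*((42 + 5)*84) = 6 + 2*(47*84) = 6 + 2*3948 = 6 + 7896 = 7902)
D(V) = 7 + (-3/2 + V)² (D(V) = 7 + ((-1 - 2)/(4 - 2) + V)² = 7 + (-3/2 + V)²)
B - D(-172) = 7902 - (7 + (-3 + 2*(-172))²/4) = 7902 - (7 + (-3 - 344)²/4) = 7902 - (7 + (¼)*(-347)²) = 7902 - (7 + (¼)*120409) = 7902 - (7 + 120409/4) = 7902 - 1*120437/4 = 7902 - 120437/4 = -88829/4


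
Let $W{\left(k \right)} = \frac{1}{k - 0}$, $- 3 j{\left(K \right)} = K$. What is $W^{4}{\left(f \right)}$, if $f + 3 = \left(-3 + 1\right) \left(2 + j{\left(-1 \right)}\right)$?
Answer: $\frac{81}{279841} \approx 0.00028945$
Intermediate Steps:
$j{\left(K \right)} = - \frac{K}{3}$
$f = - \frac{23}{3}$ ($f = -3 + \left(-3 + 1\right) \left(2 - - \frac{1}{3}\right) = -3 - 2 \left(2 + \frac{1}{3}\right) = -3 - \frac{14}{3} = - \frac{23}{3} \approx -7.6667$)
$W{\left(k \right)} = \frac{1}{k}$ ($W{\left(k \right)} = \frac{1}{k + 0} = \frac{1}{k}$)
$W^{4}{\left(f \right)} = \left(\frac{1}{- \frac{23}{3}}\right)^{4} = \left(- \frac{3}{23}\right)^{4} = \frac{81}{279841}$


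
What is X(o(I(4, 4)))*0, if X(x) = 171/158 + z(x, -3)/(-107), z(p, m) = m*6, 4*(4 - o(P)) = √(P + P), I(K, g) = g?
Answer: 0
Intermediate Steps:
o(P) = 4 - √2*√P/4 (o(P) = 4 - √(P + P)/4 = 4 - √2*√P/4)
z(p, m) = 6*m
X(x) = 21141/16906 (X(x) = 171/158 + (6*(-3))/(-107) = 171*(1/158) - 18*(-1/107) = 171/158 + 18/107 = 21141/16906)
X(o(I(4, 4)))*0 = (21141/16906)*0 = 0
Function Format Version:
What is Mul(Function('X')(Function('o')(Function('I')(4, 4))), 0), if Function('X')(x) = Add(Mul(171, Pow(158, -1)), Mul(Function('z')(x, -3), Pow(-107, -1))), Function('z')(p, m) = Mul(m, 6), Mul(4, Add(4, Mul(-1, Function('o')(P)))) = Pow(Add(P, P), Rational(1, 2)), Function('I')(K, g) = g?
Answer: 0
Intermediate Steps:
Function('o')(P) = Add(4, Mul(Rational(-1, 4), Pow(2, Rational(1, 2)), Pow(P, Rational(1, 2)))) (Function('o')(P) = Add(4, Mul(Rational(-1, 4), Pow(Add(P, P), Rational(1, 2)))) = Add(4, Mul(Rational(-1, 4), Pow(Mul(2, P), Rational(1, 2)))) = Add(4, Mul(Rational(-1, 4), Mul(Pow(2, Rational(1, 2)), Pow(P, Rational(1, 2))))) = Add(4, Mul(Rational(-1, 4), Pow(2, Rational(1, 2)), Pow(P, Rational(1, 2)))))
Function('z')(p, m) = Mul(6, m)
Function('X')(x) = Rational(21141, 16906) (Function('X')(x) = Add(Mul(171, Pow(158, -1)), Mul(Mul(6, -3), Pow(-107, -1))) = Add(Mul(171, Rational(1, 158)), Mul(-18, Rational(-1, 107))) = Add(Rational(171, 158), Rational(18, 107)) = Rational(21141, 16906))
Mul(Function('X')(Function('o')(Function('I')(4, 4))), 0) = Mul(Rational(21141, 16906), 0) = 0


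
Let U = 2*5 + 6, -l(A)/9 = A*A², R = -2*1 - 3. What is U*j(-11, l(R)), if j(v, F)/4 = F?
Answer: 72000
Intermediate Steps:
R = -5 (R = -2 - 3 = -5)
l(A) = -9*A³ (l(A) = -9*A*A² = -9*A³)
j(v, F) = 4*F
U = 16 (U = 10 + 6 = 16)
U*j(-11, l(R)) = 16*(4*(-9*(-5)³)) = 16*(4*(-9*(-125))) = 16*(4*1125) = 16*4500 = 72000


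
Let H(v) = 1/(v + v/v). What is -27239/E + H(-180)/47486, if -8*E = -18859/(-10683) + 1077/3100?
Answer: 61341541859587565909/594731753689054 ≈ 1.0314e+5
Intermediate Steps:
H(v) = 1/(1 + v) (H(v) = 1/(v + 1) = 1/(1 + v))
E = -69968491/264938400 (E = -(-18859/(-10683) + 1077/3100)/8 = -(-18859*(-1/10683) + 1077*(1/3100))/8 = -(18859/10683 + 1077/3100)/8 = -⅛*69968491/33117300 = -69968491/264938400 ≈ -0.26409)
-27239/E + H(-180)/47486 = -27239/(-69968491/264938400) + 1/((1 - 180)*47486) = -27239*(-264938400/69968491) + (1/47486)/(-179) = 7216657077600/69968491 - 1/179*1/47486 = 7216657077600/69968491 - 1/8499994 = 61341541859587565909/594731753689054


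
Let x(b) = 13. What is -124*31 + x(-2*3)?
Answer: -3831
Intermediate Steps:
-124*31 + x(-2*3) = -124*31 + 13 = -3844 + 13 = -3831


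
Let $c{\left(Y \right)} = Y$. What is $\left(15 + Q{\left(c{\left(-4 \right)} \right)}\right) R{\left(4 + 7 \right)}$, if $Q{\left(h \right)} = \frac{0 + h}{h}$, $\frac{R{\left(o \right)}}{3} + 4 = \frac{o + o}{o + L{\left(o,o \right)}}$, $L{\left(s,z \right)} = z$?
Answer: $-144$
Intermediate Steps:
$R{\left(o \right)} = -9$ ($R{\left(o \right)} = -12 + 3 \frac{o + o}{o + o} = -12 + 3 \frac{2 o}{2 o} = -12 + 3 \cdot 2 o \frac{1}{2 o} = -12 + 3 \cdot 1 = -12 + 3 = -9$)
$Q{\left(h \right)} = 1$ ($Q{\left(h \right)} = \frac{h}{h} = 1$)
$\left(15 + Q{\left(c{\left(-4 \right)} \right)}\right) R{\left(4 + 7 \right)} = \left(15 + 1\right) \left(-9\right) = 16 \left(-9\right) = -144$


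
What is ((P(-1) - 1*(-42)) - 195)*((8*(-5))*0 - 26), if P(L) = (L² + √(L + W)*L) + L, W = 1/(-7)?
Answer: 3978 + 52*I*√14/7 ≈ 3978.0 + 27.795*I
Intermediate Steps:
W = -⅐ ≈ -0.14286
P(L) = L + L² + L*√(-⅐ + L) (P(L) = (L² + √(L - ⅐)*L) + L = (L² + √(-⅐ + L)*L) + L = (L² + L*√(-⅐ + L)) + L = L + L² + L*√(-⅐ + L))
((P(-1) - 1*(-42)) - 195)*((8*(-5))*0 - 26) = (((⅐)*(-1)*(7 + √(-7 + 49*(-1)) + 7*(-1)) - 1*(-42)) - 195)*((8*(-5))*0 - 26) = (((⅐)*(-1)*(7 + √(-7 - 49) - 7) + 42) - 195)*(-40*0 - 26) = (((⅐)*(-1)*(7 + √(-56) - 7) + 42) - 195)*(0 - 26) = (((⅐)*(-1)*(7 + 2*I*√14 - 7) + 42) - 195)*(-26) = (((⅐)*(-1)*(2*I*√14) + 42) - 195)*(-26) = ((-2*I*√14/7 + 42) - 195)*(-26) = ((42 - 2*I*√14/7) - 195)*(-26) = (-153 - 2*I*√14/7)*(-26) = 3978 + 52*I*√14/7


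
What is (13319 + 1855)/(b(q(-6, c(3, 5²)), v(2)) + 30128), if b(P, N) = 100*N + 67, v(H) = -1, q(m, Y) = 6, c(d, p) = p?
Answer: 15174/30095 ≈ 0.50420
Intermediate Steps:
b(P, N) = 67 + 100*N
(13319 + 1855)/(b(q(-6, c(3, 5²)), v(2)) + 30128) = (13319 + 1855)/((67 + 100*(-1)) + 30128) = 15174/((67 - 100) + 30128) = 15174/(-33 + 30128) = 15174/30095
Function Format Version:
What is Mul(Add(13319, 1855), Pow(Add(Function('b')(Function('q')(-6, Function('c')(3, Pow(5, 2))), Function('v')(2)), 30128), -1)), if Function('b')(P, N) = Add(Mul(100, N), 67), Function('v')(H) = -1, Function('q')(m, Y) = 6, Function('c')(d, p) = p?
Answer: Rational(15174, 30095) ≈ 0.50420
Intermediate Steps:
Function('b')(P, N) = Add(67, Mul(100, N))
Mul(Add(13319, 1855), Pow(Add(Function('b')(Function('q')(-6, Function('c')(3, Pow(5, 2))), Function('v')(2)), 30128), -1)) = Mul(Add(13319, 1855), Pow(Add(Add(67, Mul(100, -1)), 30128), -1)) = Mul(15174, Pow(Add(Add(67, -100), 30128), -1)) = Mul(15174, Pow(Add(-33, 30128), -1)) = Mul(15174, Pow(30095, -1)) = Mul(15174, Rational(1, 30095)) = Rational(15174, 30095)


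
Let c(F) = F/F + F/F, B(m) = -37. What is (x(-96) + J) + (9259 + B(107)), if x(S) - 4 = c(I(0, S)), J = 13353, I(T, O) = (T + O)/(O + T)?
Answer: 22581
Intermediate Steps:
I(T, O) = 1 (I(T, O) = (O + T)/(O + T) = 1)
c(F) = 2 (c(F) = 1 + 1 = 2)
x(S) = 6 (x(S) = 4 + 2 = 6)
(x(-96) + J) + (9259 + B(107)) = (6 + 13353) + (9259 - 37) = 13359 + 9222 = 22581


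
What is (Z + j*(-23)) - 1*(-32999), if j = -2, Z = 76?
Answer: 33121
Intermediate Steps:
(Z + j*(-23)) - 1*(-32999) = (76 - 2*(-23)) - 1*(-32999) = (76 + 46) + 32999 = 122 + 32999 = 33121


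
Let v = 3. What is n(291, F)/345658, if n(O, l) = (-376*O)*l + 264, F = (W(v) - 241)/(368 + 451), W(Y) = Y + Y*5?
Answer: 4102664/47182317 ≈ 0.086953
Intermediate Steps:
W(Y) = 6*Y (W(Y) = Y + 5*Y = 6*Y)
F = -223/819 (F = (6*3 - 241)/(368 + 451) = (18 - 241)/819 = -223*1/819 = -223/819 ≈ -0.27228)
n(O, l) = 264 - 376*O*l (n(O, l) = -376*O*l + 264 = 264 - 376*O*l)
n(291, F)/345658 = (264 - 376*291*(-223/819))/345658 = (264 + 8133256/273)*(1/345658) = (8205328/273)*(1/345658) = 4102664/47182317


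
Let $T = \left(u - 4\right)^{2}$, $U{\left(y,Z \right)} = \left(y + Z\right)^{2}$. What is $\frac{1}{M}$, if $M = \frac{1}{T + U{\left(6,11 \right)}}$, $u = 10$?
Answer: $325$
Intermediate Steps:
$U{\left(y,Z \right)} = \left(Z + y\right)^{2}$
$T = 36$ ($T = \left(10 - 4\right)^{2} = 6^{2} = 36$)
$M = \frac{1}{325}$ ($M = \frac{1}{36 + \left(11 + 6\right)^{2}} = \frac{1}{36 + 17^{2}} = \frac{1}{36 + 289} = \frac{1}{325} \approx 0.0030769$)
$\frac{1}{M} = \frac{1}{\frac{1}{325}} = 325$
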